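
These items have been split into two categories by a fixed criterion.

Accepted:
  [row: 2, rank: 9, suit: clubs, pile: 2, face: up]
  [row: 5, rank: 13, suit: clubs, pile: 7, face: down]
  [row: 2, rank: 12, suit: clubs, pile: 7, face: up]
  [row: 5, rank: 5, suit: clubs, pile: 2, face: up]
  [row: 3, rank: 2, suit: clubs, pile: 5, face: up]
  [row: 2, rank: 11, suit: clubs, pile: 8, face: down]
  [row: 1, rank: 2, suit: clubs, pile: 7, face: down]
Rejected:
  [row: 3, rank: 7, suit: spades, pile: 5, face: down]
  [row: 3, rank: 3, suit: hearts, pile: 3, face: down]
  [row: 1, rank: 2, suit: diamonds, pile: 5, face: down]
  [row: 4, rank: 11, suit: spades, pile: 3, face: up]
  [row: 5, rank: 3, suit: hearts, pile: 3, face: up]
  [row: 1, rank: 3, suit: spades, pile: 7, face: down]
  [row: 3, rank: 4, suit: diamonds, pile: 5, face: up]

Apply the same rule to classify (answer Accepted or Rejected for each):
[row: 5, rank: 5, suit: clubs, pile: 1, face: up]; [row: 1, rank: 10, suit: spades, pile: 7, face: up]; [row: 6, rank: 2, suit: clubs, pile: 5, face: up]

Accepted, Rejected, Accepted

Rule: suit is clubs. This holds for each 'Accepted' example and fails for each 'Rejected' one.
[row: 5, rank: 5, suit: clubs, pile: 1, face: up]: suit is clubs — qualifies, so Accepted. [row: 1, rank: 10, suit: spades, pile: 7, face: up]: suit is spades — does not pass, so Rejected. [row: 6, rank: 2, suit: clubs, pile: 5, face: up]: suit is clubs — qualifies, so Accepted.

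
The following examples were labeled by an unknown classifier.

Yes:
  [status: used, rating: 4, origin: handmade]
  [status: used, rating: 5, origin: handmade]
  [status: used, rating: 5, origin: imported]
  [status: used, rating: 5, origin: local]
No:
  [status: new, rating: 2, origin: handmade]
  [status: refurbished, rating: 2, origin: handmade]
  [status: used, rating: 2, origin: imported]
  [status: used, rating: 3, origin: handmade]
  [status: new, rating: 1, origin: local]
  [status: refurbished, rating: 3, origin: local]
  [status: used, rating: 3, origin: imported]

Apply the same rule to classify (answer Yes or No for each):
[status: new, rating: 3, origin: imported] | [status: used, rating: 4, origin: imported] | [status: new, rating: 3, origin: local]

No, Yes, No

Rule: rating ≥ 4. This holds for each 'Yes' example and fails for each 'No' one.
[status: new, rating: 3, origin: imported]: rating = 3, doesn't qualify → No. [status: used, rating: 4, origin: imported]: rating = 4, checks out → Yes. [status: new, rating: 3, origin: local]: rating = 3, doesn't qualify → No.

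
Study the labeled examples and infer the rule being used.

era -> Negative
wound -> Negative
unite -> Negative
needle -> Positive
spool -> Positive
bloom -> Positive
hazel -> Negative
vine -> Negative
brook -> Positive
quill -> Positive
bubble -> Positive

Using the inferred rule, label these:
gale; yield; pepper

The classifier is using: has a double letter.
gale — no doubled letter, hence Negative. yield — no doubled letter, hence Negative. pepper — 'pp' doubled, hence Positive.

Negative, Negative, Positive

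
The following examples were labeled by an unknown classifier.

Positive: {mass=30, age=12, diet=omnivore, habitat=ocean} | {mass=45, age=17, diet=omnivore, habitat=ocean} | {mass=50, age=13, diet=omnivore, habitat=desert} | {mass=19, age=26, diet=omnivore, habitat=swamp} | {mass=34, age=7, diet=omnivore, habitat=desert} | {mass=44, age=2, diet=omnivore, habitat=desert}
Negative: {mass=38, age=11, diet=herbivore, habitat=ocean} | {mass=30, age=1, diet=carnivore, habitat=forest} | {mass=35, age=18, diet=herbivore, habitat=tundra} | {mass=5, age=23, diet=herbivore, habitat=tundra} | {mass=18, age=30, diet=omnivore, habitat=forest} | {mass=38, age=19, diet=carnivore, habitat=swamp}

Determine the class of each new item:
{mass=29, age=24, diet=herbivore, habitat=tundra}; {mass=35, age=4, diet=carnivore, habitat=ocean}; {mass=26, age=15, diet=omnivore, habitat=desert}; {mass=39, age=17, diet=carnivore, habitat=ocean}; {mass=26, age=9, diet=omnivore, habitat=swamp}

Negative, Negative, Positive, Negative, Positive

One predicate separates the groups cleanly: diet is omnivore AND age ≤ 26.
{mass=29, age=24, diet=herbivore, habitat=tundra}: Negative (diet is herbivore, age = 24). {mass=35, age=4, diet=carnivore, habitat=ocean}: Negative (diet is carnivore, age = 4). {mass=26, age=15, diet=omnivore, habitat=desert}: Positive (diet is omnivore, age = 15). {mass=39, age=17, diet=carnivore, habitat=ocean}: Negative (diet is carnivore, age = 17). {mass=26, age=9, diet=omnivore, habitat=swamp}: Positive (diet is omnivore, age = 9).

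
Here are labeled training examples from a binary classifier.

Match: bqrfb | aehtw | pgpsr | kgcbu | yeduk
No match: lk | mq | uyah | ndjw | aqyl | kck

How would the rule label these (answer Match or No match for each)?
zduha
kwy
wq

Match, No match, No match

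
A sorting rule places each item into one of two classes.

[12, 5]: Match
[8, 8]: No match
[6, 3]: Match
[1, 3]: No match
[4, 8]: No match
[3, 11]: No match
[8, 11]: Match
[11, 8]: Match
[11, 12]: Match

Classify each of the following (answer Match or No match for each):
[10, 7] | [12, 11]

A rule that fits every label: sum is odd — true of each 'Match' example, false of each 'No match' one.

Match, Match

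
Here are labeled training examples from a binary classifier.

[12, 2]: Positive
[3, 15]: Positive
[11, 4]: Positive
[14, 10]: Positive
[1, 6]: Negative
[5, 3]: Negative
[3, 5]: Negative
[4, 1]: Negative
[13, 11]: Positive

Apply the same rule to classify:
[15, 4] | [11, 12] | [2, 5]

Positive, Positive, Negative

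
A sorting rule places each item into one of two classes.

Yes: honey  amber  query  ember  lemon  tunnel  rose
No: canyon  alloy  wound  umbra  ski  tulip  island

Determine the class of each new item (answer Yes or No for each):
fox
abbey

No, Yes

Rule: contains 'e'. This holds for each 'Yes' example and fails for each 'No' one.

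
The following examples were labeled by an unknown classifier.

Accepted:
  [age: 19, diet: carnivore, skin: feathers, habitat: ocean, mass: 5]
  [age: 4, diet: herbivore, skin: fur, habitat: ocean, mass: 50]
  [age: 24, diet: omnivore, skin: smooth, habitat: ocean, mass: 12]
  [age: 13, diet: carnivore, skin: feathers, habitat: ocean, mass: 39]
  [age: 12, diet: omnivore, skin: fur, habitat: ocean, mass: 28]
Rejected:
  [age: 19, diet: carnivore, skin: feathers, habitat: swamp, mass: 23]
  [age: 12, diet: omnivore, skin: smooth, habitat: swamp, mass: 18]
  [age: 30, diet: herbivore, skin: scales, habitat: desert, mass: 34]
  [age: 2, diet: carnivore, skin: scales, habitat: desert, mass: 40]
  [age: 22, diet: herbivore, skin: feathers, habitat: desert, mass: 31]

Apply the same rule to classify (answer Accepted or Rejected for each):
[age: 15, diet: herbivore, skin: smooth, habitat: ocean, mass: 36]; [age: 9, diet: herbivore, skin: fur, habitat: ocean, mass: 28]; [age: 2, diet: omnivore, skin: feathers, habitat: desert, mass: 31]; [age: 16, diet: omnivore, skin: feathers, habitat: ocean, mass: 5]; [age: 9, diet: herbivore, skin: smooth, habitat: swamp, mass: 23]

Accepted, Accepted, Rejected, Accepted, Rejected

The pattern is that an item is 'Accepted' exactly when: habitat is ocean.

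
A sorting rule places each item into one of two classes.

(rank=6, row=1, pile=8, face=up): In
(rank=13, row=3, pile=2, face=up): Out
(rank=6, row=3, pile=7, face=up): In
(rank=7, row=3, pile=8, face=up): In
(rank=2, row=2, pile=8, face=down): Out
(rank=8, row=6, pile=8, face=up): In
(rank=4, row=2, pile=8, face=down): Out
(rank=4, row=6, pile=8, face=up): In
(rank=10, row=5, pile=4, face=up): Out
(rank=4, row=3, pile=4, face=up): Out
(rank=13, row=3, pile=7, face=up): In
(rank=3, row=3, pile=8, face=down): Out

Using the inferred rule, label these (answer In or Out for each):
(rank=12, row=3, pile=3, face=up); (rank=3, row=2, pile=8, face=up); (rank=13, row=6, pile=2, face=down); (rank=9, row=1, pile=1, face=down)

Rule: face is up AND pile ≥ 7. This holds for each 'In' example and fails for each 'Out' one.
Out: (rank=12, row=3, pile=3, face=up), since face is up, pile = 3.
In: (rank=3, row=2, pile=8, face=up), since face is up, pile = 8.
Out: (rank=13, row=6, pile=2, face=down), since face is down, pile = 2.
Out: (rank=9, row=1, pile=1, face=down), since face is down, pile = 1.

Out, In, Out, Out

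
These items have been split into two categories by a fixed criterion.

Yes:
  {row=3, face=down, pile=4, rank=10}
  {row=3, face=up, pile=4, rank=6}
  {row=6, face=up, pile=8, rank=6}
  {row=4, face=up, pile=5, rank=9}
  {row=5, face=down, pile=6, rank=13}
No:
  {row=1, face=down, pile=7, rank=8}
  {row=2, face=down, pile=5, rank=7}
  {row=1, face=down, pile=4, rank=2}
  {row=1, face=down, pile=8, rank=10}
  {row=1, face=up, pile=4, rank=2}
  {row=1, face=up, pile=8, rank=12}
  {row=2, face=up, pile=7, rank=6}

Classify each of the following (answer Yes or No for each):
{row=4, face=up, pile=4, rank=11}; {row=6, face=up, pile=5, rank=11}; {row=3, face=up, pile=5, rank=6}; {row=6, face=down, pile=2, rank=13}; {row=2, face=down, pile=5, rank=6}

Yes, Yes, Yes, Yes, No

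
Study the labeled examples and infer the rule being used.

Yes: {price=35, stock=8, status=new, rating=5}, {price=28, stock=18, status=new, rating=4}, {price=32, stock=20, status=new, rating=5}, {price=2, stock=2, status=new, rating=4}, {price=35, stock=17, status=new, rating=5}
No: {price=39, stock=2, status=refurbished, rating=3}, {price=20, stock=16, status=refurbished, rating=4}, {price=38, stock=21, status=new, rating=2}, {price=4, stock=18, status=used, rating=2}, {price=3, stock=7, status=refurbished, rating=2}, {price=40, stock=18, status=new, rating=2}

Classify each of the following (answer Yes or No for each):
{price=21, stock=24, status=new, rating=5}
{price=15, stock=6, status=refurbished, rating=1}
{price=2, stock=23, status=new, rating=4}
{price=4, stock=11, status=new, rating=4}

The rule appears to be: status is new AND price ≤ 35.
Yes: {price=21, stock=24, status=new, rating=5}, since status is new, price = 21.
No: {price=15, stock=6, status=refurbished, rating=1}, since status is refurbished, price = 15.
Yes: {price=2, stock=23, status=new, rating=4}, since status is new, price = 2.
Yes: {price=4, stock=11, status=new, rating=4}, since status is new, price = 4.

Yes, No, Yes, Yes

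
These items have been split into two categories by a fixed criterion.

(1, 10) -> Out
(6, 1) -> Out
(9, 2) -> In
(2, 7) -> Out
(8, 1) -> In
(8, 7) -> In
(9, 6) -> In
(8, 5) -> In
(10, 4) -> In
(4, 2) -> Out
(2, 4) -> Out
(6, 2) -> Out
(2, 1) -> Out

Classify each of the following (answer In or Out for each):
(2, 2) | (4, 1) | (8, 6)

Out, Out, In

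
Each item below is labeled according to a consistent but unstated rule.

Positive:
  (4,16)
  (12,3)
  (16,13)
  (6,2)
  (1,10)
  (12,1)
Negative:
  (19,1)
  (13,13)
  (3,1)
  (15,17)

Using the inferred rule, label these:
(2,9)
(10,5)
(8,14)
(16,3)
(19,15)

The distinguishing property — product is even — holds for all the 'Positive' cases and none of the 'Negative' cases.
(2,9) → 2·9 = 18 → Positive. (10,5) → 10·5 = 50 → Positive. (8,14) → 8·14 = 112 → Positive. (16,3) → 16·3 = 48 → Positive. (19,15) → 19·15 = 285 → Negative.

Positive, Positive, Positive, Positive, Negative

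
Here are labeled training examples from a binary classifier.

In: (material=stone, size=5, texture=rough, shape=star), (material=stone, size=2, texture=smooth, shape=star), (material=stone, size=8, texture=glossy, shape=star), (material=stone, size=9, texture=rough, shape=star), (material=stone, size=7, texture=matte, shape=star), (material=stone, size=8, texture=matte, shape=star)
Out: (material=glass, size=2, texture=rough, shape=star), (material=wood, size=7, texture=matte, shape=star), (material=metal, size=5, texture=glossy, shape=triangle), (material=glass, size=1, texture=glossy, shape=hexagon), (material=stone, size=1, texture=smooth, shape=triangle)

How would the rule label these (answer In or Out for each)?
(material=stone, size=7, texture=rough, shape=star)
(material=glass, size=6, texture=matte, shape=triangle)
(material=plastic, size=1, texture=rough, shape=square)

The common property of the 'In' items is: material is stone AND shape is star. No 'Out' item has it.
(material=stone, size=7, texture=rough, shape=star) — material is stone, shape is star, hence In.
(material=glass, size=6, texture=matte, shape=triangle) — material is glass, shape is triangle, hence Out.
(material=plastic, size=1, texture=rough, shape=square) — material is plastic, shape is square, hence Out.

In, Out, Out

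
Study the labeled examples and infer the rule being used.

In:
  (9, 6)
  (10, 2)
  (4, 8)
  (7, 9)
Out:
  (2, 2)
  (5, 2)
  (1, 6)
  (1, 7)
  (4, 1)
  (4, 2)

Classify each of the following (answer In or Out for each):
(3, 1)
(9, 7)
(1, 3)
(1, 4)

Out, In, Out, Out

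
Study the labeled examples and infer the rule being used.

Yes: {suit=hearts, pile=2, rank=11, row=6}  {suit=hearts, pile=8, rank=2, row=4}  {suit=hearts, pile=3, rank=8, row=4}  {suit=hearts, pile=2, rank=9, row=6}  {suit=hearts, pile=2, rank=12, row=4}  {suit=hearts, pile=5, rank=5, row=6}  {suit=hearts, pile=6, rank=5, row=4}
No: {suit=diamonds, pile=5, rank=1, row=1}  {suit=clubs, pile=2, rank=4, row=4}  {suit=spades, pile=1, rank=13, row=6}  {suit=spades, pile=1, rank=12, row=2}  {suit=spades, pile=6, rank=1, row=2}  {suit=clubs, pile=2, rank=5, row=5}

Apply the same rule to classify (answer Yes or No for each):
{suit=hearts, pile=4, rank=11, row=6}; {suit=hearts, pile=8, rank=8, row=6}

One predicate separates the groups cleanly: suit is hearts.

Yes, Yes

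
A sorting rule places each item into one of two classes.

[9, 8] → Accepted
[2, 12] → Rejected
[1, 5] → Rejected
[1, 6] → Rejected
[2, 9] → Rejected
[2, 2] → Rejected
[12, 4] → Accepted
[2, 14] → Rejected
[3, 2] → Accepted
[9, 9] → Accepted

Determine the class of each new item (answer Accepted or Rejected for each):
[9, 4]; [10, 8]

Accepted, Accepted

'Accepted' ⟺ first ≥ 3.
[9, 4] — first 9, hence Accepted.
[10, 8] — first 10, hence Accepted.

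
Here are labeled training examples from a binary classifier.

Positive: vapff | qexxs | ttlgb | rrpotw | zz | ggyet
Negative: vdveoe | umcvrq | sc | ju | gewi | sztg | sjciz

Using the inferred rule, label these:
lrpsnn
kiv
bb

Comparing the two groups points to one rule — has a double letter.
Positive: lrpsnn, since 'nn' doubled. Negative: kiv, since no doubled letter. Positive: bb, since 'bb' doubled.

Positive, Negative, Positive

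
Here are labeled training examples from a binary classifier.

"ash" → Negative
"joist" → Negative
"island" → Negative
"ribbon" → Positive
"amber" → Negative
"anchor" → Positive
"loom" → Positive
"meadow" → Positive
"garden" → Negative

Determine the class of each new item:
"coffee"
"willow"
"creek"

Positive, Positive, Negative

The distinguishing property — even length AND contains 'o' — holds for all the 'Positive' cases and none of the 'Negative' cases.
"coffee": length 6, has 'o' — fits, so Positive. "willow": length 6, has 'o' — fits, so Positive. "creek": length 5, no 'o' — does not pass, so Negative.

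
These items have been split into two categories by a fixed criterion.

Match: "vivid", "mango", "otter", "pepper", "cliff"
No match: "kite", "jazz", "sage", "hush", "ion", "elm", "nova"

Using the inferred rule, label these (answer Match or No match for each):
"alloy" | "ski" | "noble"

Match, No match, Match

Rule: length ≥ 5. This holds for each 'Match' example and fails for each 'No match' one.
Match: "alloy", since length 5.
No match: "ski", since length 3.
Match: "noble", since length 5.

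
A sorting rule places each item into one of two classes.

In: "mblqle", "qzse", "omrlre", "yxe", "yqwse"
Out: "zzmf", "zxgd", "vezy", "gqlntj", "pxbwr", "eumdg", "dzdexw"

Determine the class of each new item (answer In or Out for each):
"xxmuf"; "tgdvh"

Every 'In' example satisfies: ends with 'e'. None of the 'Out' examples do.

Out, Out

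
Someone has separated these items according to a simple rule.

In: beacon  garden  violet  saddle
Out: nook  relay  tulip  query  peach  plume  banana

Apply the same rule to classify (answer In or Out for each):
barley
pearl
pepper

All 'In' examples share one property — even length AND contains 'e' — and every 'Out' example lacks it.
barley: length 6, has 'e' — passes, so In.
pearl: length 5, has 'e' — does not fit, so Out.
pepper: length 6, has 'e' — passes, so In.

In, Out, In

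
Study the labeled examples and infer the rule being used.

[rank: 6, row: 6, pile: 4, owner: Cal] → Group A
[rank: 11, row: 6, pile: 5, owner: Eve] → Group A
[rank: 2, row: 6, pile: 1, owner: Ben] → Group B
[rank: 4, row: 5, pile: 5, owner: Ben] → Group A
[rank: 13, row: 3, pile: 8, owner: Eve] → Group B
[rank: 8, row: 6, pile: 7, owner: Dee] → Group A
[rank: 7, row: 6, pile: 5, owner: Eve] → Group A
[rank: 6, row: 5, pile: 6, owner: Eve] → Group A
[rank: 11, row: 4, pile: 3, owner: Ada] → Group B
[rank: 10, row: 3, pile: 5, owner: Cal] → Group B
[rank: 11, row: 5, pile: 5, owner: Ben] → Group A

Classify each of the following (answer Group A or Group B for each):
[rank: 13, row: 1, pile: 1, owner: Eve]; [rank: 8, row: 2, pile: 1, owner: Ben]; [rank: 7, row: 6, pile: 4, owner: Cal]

All 'Group A' examples share one property — pile ≥ 3 AND row ≥ 5 — and every 'Group B' example lacks it.

Group B, Group B, Group A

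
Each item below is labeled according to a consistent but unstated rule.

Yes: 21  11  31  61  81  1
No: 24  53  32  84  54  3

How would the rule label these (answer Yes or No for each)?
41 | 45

The rule appears to be: ends in digit 1.
41: last digit 1 — has this property, so Yes. 45: last digit 5 — fails the rule, so No.

Yes, No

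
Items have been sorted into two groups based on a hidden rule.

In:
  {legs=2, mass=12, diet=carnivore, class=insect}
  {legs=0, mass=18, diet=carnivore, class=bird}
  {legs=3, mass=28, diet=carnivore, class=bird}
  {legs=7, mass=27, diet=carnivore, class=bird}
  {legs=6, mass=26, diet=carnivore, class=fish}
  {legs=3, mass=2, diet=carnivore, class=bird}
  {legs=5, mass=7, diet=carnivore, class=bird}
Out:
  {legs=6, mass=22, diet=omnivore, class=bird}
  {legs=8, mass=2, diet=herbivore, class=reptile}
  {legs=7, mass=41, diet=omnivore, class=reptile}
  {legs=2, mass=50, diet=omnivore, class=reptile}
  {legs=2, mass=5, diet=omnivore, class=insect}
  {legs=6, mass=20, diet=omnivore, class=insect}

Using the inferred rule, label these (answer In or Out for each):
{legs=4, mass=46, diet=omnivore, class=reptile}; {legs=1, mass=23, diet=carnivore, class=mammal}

Looking at the examples, the only property every 'In' case has and every 'Out' case lacks is: diet is carnivore.

Out, In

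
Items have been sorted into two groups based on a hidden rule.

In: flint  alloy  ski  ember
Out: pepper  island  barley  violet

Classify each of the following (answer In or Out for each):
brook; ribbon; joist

In, Out, In

'In' ⟺ odd length.
brook: length 5, passes → In.
ribbon: length 6, fails this test → Out.
joist: length 5, passes → In.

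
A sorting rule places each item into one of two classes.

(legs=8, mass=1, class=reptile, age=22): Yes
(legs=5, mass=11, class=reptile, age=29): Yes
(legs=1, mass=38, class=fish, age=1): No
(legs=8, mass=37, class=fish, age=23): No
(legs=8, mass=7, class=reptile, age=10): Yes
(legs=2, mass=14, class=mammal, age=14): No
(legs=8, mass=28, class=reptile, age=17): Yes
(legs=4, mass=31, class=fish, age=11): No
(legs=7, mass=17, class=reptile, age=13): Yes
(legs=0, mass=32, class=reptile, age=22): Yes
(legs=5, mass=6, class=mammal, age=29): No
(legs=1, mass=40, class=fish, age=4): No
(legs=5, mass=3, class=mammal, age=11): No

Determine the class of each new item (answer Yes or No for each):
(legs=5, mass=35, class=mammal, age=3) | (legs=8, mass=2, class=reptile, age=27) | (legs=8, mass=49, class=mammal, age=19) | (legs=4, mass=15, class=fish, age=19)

No, Yes, No, No

The classifier is using: class is reptile.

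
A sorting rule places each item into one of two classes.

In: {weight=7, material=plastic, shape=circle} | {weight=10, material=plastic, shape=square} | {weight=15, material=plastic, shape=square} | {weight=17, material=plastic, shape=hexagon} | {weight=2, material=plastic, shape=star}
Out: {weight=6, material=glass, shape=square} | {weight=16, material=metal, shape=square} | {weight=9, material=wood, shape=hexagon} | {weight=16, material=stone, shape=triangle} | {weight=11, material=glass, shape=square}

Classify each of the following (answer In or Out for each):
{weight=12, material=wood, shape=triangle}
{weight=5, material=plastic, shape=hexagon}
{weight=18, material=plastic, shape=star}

Out, In, In

The pattern is that an item is 'In' exactly when: material is plastic.
{weight=12, material=wood, shape=triangle} → material is wood → Out. {weight=5, material=plastic, shape=hexagon} → material is plastic → In. {weight=18, material=plastic, shape=star} → material is plastic → In.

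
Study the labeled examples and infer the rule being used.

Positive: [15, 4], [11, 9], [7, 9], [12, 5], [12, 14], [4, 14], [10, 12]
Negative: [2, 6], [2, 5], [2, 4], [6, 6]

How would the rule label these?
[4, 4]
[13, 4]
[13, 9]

Negative, Positive, Positive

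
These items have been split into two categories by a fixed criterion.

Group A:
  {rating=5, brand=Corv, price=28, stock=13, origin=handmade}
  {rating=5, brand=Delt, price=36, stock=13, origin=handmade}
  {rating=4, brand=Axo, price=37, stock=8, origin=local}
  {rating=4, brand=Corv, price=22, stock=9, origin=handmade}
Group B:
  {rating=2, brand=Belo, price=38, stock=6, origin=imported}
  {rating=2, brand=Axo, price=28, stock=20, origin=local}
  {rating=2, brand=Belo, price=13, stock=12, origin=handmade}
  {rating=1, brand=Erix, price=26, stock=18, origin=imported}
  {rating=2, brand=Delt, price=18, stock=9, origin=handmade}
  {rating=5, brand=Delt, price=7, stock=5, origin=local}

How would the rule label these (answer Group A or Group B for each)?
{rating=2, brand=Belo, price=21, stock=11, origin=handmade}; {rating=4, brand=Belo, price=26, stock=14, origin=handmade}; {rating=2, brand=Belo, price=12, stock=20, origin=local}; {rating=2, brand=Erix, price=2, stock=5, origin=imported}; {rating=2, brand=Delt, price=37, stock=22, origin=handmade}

The common property of the 'Group A' items is: rating ≥ 4 AND stock ≥ 6. No 'Group B' item has it.
{rating=2, brand=Belo, price=21, stock=11, origin=handmade} — rating = 2, stock = 11, hence Group B. {rating=4, brand=Belo, price=26, stock=14, origin=handmade} — rating = 4, stock = 14, hence Group A. {rating=2, brand=Belo, price=12, stock=20, origin=local} — rating = 2, stock = 20, hence Group B. {rating=2, brand=Erix, price=2, stock=5, origin=imported} — rating = 2, stock = 5, hence Group B. {rating=2, brand=Delt, price=37, stock=22, origin=handmade} — rating = 2, stock = 22, hence Group B.

Group B, Group A, Group B, Group B, Group B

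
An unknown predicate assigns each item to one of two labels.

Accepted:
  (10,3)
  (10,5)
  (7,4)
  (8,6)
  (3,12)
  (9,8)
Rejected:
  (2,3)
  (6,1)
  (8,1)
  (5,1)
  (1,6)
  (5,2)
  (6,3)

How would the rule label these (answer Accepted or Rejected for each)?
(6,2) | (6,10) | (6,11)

Rejected, Accepted, Accepted

Rule: sum ≥ 11. This holds for each 'Accepted' example and fails for each 'Rejected' one.
(6,2): Rejected (6+2 = 8).
(6,10): Accepted (6+10 = 16).
(6,11): Accepted (6+11 = 17).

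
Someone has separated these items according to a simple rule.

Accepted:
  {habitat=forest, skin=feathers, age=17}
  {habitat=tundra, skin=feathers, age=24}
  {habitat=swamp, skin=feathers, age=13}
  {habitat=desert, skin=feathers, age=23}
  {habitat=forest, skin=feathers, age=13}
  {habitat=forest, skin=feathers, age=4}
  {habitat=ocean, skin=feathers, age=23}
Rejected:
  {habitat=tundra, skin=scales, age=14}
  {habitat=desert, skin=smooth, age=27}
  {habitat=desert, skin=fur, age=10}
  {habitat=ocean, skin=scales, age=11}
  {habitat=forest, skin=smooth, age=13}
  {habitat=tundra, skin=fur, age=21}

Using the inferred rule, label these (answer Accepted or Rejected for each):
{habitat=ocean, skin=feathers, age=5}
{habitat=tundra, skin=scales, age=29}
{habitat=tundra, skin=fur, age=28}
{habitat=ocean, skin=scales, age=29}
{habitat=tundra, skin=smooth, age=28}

Comparing the two groups points to one rule — skin is feathers.
{habitat=ocean, skin=feathers, age=5} — skin is feathers, hence Accepted.
{habitat=tundra, skin=scales, age=29} — skin is scales, hence Rejected.
{habitat=tundra, skin=fur, age=28} — skin is fur, hence Rejected.
{habitat=ocean, skin=scales, age=29} — skin is scales, hence Rejected.
{habitat=tundra, skin=smooth, age=28} — skin is smooth, hence Rejected.

Accepted, Rejected, Rejected, Rejected, Rejected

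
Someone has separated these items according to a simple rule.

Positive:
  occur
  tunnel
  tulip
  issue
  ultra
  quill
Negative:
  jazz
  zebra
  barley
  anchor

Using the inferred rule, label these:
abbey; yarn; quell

The common property of the 'Positive' items is: contains 'u'. No 'Negative' item has it.
abbey: Negative (no 'u').
yarn: Negative (no 'u').
quell: Positive (has 'u').

Negative, Negative, Positive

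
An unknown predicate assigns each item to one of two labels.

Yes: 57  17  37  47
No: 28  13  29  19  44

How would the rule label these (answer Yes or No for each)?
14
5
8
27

The distinguishing property — ends in digit 7 — holds for all the 'Yes' cases and none of the 'No' cases.

No, No, No, Yes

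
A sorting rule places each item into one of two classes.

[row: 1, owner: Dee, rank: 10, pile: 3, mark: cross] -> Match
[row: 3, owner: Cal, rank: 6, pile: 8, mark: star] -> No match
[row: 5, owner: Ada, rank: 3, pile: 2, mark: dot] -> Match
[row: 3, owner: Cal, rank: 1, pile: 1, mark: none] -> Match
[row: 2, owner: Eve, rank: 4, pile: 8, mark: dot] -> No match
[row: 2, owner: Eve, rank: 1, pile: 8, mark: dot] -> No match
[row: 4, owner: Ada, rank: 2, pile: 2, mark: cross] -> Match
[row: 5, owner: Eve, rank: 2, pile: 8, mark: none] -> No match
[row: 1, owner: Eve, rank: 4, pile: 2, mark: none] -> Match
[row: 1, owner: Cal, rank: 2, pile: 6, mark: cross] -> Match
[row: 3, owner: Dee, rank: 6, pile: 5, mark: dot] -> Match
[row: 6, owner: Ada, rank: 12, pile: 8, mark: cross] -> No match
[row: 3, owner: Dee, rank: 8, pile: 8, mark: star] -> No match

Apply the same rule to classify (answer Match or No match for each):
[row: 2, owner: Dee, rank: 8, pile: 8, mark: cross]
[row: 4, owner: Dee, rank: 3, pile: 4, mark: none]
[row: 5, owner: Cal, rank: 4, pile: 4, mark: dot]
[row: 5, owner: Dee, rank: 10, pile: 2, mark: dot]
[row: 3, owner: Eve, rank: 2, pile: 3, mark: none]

No match, Match, Match, Match, Match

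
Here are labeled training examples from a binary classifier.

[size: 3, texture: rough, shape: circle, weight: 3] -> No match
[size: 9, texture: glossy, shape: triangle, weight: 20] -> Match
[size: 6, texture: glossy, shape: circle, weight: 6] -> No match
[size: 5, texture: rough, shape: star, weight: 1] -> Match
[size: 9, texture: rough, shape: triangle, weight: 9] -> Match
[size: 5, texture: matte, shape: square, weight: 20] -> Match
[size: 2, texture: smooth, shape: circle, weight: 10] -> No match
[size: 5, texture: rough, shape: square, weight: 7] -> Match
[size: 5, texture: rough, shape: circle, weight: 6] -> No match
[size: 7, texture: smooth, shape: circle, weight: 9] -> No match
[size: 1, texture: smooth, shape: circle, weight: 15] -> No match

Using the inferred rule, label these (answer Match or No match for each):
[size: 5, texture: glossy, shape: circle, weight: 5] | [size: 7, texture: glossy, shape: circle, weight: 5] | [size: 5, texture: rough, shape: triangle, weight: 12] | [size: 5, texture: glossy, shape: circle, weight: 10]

'Match' ⟺ shape is not circle.
[size: 5, texture: glossy, shape: circle, weight: 5]: shape is circle, lacks this property → No match.
[size: 7, texture: glossy, shape: circle, weight: 5]: shape is circle, lacks this property → No match.
[size: 5, texture: rough, shape: triangle, weight: 12]: shape is triangle, satisfies this → Match.
[size: 5, texture: glossy, shape: circle, weight: 10]: shape is circle, lacks this property → No match.

No match, No match, Match, No match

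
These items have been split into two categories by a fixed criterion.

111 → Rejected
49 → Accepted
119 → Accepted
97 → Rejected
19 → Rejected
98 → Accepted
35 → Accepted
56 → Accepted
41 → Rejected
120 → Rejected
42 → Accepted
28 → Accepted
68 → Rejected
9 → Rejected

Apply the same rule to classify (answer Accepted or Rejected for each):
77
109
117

Accepted, Rejected, Rejected

Comparing the two groups points to one rule — multiple of 7.
77: 77 = 7·11, has this property → Accepted.
109: 109 = 7·15 + 4, lacks this property → Rejected.
117: 117 = 7·16 + 5, lacks this property → Rejected.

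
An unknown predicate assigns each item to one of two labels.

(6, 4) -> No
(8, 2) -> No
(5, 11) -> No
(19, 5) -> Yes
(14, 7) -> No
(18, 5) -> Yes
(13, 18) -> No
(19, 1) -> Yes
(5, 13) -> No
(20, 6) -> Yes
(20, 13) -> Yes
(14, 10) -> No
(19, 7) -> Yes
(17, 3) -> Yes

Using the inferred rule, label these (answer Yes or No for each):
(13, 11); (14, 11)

One predicate separates the groups cleanly: first ≥ 17.
(13, 11) — first 13, hence No. (14, 11) — first 14, hence No.

No, No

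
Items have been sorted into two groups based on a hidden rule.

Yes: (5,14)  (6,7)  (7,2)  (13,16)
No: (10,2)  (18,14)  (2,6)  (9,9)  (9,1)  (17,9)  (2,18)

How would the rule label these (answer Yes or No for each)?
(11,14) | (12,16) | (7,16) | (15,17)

Yes, No, Yes, No

The common property of the 'Yes' items is: sum is odd. No 'No' item has it.
(11,14): Yes (11+14 = 25). (12,16): No (12+16 = 28). (7,16): Yes (7+16 = 23). (15,17): No (15+17 = 32).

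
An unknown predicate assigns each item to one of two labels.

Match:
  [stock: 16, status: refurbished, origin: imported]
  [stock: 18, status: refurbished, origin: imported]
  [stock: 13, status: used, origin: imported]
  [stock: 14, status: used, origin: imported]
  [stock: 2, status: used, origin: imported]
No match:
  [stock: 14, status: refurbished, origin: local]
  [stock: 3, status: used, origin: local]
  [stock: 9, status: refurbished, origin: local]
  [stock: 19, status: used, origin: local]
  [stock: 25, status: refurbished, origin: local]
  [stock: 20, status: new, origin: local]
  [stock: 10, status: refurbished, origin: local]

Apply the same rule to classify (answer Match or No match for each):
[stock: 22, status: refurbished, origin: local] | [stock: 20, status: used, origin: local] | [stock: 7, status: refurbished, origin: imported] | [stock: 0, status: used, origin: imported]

No match, No match, Match, Match

A rule that fits every label: origin is imported — true of each 'Match' example, false of each 'No match' one.
[stock: 22, status: refurbished, origin: local]: origin is local — lacks this property, so No match. [stock: 20, status: used, origin: local]: origin is local — lacks this property, so No match. [stock: 7, status: refurbished, origin: imported]: origin is imported — satisfies this, so Match. [stock: 0, status: used, origin: imported]: origin is imported — satisfies this, so Match.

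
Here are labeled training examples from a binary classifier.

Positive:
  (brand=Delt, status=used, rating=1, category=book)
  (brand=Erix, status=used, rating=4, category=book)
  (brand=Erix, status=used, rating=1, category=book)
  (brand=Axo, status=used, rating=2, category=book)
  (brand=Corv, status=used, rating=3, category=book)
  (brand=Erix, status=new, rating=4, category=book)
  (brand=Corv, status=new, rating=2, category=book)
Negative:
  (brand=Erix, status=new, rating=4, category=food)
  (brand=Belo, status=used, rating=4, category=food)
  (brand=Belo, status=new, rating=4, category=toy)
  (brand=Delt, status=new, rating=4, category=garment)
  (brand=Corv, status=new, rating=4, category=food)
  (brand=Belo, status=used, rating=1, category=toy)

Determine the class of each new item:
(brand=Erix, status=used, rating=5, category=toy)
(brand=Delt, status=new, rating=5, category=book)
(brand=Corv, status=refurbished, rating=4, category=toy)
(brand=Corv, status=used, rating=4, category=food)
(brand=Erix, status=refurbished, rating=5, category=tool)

Negative, Positive, Negative, Negative, Negative

Checking candidate rules against both groups, what survives is: category is book.
(brand=Erix, status=used, rating=5, category=toy): Negative (category is toy). (brand=Delt, status=new, rating=5, category=book): Positive (category is book). (brand=Corv, status=refurbished, rating=4, category=toy): Negative (category is toy). (brand=Corv, status=used, rating=4, category=food): Negative (category is food). (brand=Erix, status=refurbished, rating=5, category=tool): Negative (category is tool).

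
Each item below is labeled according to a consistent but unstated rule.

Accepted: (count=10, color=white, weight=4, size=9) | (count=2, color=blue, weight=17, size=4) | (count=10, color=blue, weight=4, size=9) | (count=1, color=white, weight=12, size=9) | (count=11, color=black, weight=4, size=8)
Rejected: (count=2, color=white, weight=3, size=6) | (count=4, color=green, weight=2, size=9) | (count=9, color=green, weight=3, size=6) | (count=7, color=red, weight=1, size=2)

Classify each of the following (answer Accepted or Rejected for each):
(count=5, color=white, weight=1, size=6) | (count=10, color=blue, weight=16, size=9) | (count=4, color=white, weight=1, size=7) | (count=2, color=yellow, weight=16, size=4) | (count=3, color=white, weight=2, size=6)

Rejected, Accepted, Rejected, Accepted, Rejected

The classifier is using: weight ≥ 4.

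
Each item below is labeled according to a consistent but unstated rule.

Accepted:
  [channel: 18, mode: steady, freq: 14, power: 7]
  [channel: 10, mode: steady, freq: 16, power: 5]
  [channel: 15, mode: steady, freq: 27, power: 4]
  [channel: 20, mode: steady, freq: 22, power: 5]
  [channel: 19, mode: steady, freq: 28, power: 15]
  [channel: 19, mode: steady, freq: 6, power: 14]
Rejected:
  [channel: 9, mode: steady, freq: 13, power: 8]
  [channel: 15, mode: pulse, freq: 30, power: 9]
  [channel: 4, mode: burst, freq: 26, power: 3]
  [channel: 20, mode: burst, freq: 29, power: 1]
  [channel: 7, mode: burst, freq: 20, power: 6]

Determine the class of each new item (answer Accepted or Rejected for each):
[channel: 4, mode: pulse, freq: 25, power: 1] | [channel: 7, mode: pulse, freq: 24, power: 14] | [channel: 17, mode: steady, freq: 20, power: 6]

Rejected, Rejected, Accepted

A rule that fits every label: mode is steady AND channel ≥ 10 — true of each 'Accepted' example, false of each 'Rejected' one.
[channel: 4, mode: pulse, freq: 25, power: 1]: mode is pulse, channel = 4, doesn't qualify → Rejected.
[channel: 7, mode: pulse, freq: 24, power: 14]: mode is pulse, channel = 7, doesn't qualify → Rejected.
[channel: 17, mode: steady, freq: 20, power: 6]: mode is steady, channel = 17, passes → Accepted.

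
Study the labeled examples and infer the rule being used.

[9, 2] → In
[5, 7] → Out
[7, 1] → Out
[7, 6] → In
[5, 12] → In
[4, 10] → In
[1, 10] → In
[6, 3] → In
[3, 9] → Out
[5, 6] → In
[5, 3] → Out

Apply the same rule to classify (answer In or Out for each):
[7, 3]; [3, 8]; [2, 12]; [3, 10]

Out, In, In, In

The common property of the 'In' items is: product is even. No 'Out' item has it.
[7, 3] → 7·3 = 21 → Out. [3, 8] → 3·8 = 24 → In. [2, 12] → 2·12 = 24 → In. [3, 10] → 3·10 = 30 → In.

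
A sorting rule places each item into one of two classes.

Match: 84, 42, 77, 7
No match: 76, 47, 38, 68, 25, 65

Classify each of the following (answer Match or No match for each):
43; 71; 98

No match, No match, Match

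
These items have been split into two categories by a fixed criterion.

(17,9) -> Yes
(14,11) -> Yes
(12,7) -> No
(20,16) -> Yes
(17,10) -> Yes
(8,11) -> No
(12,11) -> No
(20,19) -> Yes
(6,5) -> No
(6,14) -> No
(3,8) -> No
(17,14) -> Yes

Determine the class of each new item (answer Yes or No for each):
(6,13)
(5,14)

Every 'Yes' example satisfies: sum ≥ 25. None of the 'No' examples do.
No: (6,13), since 6+13 = 19.
No: (5,14), since 5+14 = 19.

No, No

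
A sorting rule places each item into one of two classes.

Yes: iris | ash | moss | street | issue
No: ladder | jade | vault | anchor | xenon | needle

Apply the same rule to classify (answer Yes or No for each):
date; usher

Every 'Yes' example satisfies: contains 's'. None of the 'No' examples do.

No, Yes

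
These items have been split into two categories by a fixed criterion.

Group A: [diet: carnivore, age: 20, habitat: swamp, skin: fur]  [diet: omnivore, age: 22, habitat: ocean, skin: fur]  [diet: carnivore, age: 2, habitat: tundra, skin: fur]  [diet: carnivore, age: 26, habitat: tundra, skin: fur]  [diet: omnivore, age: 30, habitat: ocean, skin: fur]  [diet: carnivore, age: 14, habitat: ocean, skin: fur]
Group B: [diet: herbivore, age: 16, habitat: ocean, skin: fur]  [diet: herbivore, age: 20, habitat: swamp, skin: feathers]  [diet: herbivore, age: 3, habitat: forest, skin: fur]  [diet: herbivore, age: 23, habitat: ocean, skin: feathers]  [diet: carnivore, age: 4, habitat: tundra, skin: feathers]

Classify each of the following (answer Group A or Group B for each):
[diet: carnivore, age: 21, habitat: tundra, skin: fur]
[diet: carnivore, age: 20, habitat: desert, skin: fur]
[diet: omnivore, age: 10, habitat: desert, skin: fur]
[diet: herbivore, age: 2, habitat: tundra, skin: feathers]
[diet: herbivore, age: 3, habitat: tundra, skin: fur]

Group A, Group A, Group A, Group B, Group B

A rule that fits every label: diet is not herbivore AND skin is fur — true of each 'Group A' example, false of each 'Group B' one.
[diet: carnivore, age: 21, habitat: tundra, skin: fur]: Group A (diet is carnivore, skin is fur). [diet: carnivore, age: 20, habitat: desert, skin: fur]: Group A (diet is carnivore, skin is fur). [diet: omnivore, age: 10, habitat: desert, skin: fur]: Group A (diet is omnivore, skin is fur). [diet: herbivore, age: 2, habitat: tundra, skin: feathers]: Group B (diet is herbivore, skin is feathers). [diet: herbivore, age: 3, habitat: tundra, skin: fur]: Group B (diet is herbivore, skin is fur).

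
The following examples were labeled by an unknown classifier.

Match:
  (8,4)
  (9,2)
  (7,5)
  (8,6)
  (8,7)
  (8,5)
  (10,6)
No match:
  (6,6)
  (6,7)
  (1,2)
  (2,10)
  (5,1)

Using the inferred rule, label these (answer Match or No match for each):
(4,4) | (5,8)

The distinguishing property — first ≥ 7 — holds for all the 'Match' cases and none of the 'No match' cases.
(4,4) — first 4, hence No match.
(5,8) — first 5, hence No match.

No match, No match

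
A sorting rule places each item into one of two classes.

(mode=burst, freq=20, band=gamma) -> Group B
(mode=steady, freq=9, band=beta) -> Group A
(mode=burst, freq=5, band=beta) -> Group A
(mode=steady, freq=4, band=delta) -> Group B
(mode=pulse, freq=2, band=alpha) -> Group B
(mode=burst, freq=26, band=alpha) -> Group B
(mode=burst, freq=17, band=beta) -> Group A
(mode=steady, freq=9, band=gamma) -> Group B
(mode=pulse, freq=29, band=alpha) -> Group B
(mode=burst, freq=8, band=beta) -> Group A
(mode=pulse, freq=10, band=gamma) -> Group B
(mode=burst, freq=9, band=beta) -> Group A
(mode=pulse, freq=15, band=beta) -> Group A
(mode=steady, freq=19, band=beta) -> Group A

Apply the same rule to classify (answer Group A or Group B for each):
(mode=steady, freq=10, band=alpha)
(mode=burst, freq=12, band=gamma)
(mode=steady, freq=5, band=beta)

The pattern is that an item is 'Group A' exactly when: band is beta.

Group B, Group B, Group A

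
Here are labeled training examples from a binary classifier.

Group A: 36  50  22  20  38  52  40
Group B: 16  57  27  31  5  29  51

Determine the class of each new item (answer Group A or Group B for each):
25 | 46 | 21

The common property of the 'Group A' items is: even AND at least 20. No 'Group B' item has it.

Group B, Group A, Group B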